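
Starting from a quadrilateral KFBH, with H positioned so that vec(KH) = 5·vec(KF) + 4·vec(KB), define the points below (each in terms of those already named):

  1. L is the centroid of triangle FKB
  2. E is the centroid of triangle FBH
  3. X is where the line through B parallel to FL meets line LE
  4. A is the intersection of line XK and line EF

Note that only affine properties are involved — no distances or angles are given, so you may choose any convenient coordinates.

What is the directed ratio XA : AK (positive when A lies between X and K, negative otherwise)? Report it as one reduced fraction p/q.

Assign K = (0, 0), F = (1, 0), B = (0, 1), H = (5, 4) — the answer is frame-independent, so this choice is without loss of generality.
1. L is the centroid of triangle FKB ⇒ L = (1/3, 1/3)
2. E is the centroid of triangle FBH ⇒ E = (2, 5/3)
3. X is where the line through B parallel to FL meets line LE ⇒ X = (28/39, 25/39)
4. A is the intersection of line XK and line EF ⇒ A = (28/13, 25/13)
A = X + t·(K−X) with t = -2, so XA:AK = t:(1−t) = -2:3

XA:AK = -2/3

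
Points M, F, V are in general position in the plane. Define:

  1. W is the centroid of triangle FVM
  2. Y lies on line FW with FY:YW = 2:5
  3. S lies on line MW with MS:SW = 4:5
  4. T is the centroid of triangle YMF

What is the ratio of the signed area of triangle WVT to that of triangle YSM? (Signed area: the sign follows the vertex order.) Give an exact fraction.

Work in coordinates with M = (0, 0), F = (1, 0), V = (0, 1).
1. W is the centroid of triangle FVM ⇒ W = (1/3, 1/3)
2. Y lies on line FW with FY:YW = 2:5 ⇒ Y = (17/21, 2/21)
3. S lies on line MW with MS:SW = 4:5 ⇒ S = (4/27, 4/27)
4. T is the centroid of triangle YMF ⇒ T = (38/63, 2/63)
2·[WVT] = -5/63, 2·[YSM] = 20/189
[WVT]:[YSM] = -5/63:20/189 = -3/4

[WVT]:[YSM] = -3/4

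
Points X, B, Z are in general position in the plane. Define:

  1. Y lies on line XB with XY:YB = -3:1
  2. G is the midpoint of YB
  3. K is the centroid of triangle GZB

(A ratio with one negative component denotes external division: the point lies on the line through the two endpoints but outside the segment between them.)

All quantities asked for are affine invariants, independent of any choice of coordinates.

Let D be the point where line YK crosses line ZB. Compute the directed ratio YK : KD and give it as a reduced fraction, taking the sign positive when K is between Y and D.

YK:KD = 5

Work in coordinates with X = (0, 0), B = (1, 0), Z = (0, 1).
1. Y lies on line XB with XY:YB = -3:1 ⇒ Y = (3/2, 0)
2. G is the midpoint of YB ⇒ G = (5/4, 0)
3. K is the centroid of triangle GZB ⇒ K = (3/4, 1/3)
line YK meets ZB at D = (3/5, 2/5)
K = Y + t·(D−Y) with t = 5/6, so YK:KD = 5/6:1/6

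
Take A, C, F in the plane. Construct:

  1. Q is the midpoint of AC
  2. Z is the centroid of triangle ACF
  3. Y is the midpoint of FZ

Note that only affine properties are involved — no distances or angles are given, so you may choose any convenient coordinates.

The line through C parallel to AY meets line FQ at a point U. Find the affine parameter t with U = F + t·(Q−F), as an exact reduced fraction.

t = 5/3

Choose coordinates A = (0, 0), C = (1, 0), F = (0, 1).
1. Q is the midpoint of AC ⇒ Q = (1/2, 0)
2. Z is the centroid of triangle ACF ⇒ Z = (1/3, 1/3)
3. Y is the midpoint of FZ ⇒ Y = (1/6, 2/3)
through C parallel to AY: direction (1/6, 2/3); meets FQ at U = (5/6, -2/3)
U = F + t·(Q−F) with t = 5/3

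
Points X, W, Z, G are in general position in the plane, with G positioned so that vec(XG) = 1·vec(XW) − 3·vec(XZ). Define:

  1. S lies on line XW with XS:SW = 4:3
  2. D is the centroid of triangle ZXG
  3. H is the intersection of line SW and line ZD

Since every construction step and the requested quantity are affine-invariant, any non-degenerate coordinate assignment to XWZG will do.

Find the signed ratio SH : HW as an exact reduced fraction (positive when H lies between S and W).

Choose coordinates X = (0, 0), W = (1, 0), Z = (0, 1), G = (1, -3).
1. S lies on line XW with XS:SW = 4:3 ⇒ S = (4/7, 0)
2. D is the centroid of triangle ZXG ⇒ D = (1/3, -2/3)
3. H is the intersection of line SW and line ZD ⇒ H = (1/5, 0)
H = S + t·(W−S) with t = -13/15, so SH:HW = t:(1−t) = -13/15:28/15

SH:HW = -13/28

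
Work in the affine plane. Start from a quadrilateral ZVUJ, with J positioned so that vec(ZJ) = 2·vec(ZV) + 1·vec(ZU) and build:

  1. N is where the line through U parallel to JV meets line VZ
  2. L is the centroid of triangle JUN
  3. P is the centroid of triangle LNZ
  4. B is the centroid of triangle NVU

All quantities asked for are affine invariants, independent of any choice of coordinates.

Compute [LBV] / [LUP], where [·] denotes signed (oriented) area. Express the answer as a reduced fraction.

[LBV]:[LUP] = 4/3

Work in coordinates with Z = (0, 0), V = (1, 0), U = (0, 1), J = (2, 1).
1. N is where the line through U parallel to JV meets line VZ ⇒ N = (-1, 0)
2. L is the centroid of triangle JUN ⇒ L = (1/3, 2/3)
3. P is the centroid of triangle LNZ ⇒ P = (-2/9, 2/9)
4. B is the centroid of triangle NVU ⇒ B = (0, 1/3)
2·[LBV] = 4/9, 2·[LUP] = 1/3
[LBV]:[LUP] = 4/9:1/3 = 4/3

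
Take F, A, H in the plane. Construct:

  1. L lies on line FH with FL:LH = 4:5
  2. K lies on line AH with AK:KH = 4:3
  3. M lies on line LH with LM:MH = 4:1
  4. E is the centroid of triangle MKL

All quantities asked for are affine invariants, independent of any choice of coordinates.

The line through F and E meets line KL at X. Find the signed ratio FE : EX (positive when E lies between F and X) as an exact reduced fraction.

Assign F = (0, 0), A = (1, 0), H = (0, 1) — the answer is frame-independent, so this choice is without loss of generality.
1. L lies on line FH with FL:LH = 4:5 ⇒ L = (0, 4/9)
2. K lies on line AH with AK:KH = 4:3 ⇒ K = (3/7, 4/7)
3. M lies on line LH with LM:MH = 4:1 ⇒ M = (0, 8/9)
4. E is the centroid of triangle MKL ⇒ E = (1/7, 40/63)
line FE meets KL at X = (3/28, 10/21)
E = F + t·(X−F) with t = 4/3, so FE:EX = 4/3:-1/3

FE:EX = -4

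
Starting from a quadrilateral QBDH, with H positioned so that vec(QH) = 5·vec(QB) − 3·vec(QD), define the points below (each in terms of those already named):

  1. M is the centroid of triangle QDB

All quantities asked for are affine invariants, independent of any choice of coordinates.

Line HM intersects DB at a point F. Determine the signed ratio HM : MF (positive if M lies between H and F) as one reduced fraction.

Work in coordinates with Q = (0, 0), B = (1, 0), D = (0, 1), H = (5, -3).
1. M is the centroid of triangle QDB ⇒ M = (1/3, 1/3)
line HM meets DB at F = (3/2, -1/2)
M = H + t·(F−H) with t = 4/3, so HM:MF = 4/3:-1/3

HM:MF = -4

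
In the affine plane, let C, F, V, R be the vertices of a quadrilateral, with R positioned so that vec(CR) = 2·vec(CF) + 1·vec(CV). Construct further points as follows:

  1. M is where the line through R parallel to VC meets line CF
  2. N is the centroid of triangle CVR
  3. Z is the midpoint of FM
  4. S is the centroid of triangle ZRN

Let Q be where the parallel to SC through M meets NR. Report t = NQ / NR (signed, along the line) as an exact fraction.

t = 6

Assign C = (0, 0), F = (1, 0), V = (0, 1), R = (2, 1) — the answer is frame-independent, so this choice is without loss of generality.
1. M is where the line through R parallel to VC meets line CF ⇒ M = (2, 0)
2. N is the centroid of triangle CVR ⇒ N = (2/3, 2/3)
3. Z is the midpoint of FM ⇒ Z = (3/2, 0)
4. S is the centroid of triangle ZRN ⇒ S = (25/18, 5/9)
through M parallel to SC: direction (-25/18, -5/9); meets NR at Q = (26/3, 8/3)
Q = N + t·(R−N) with t = 6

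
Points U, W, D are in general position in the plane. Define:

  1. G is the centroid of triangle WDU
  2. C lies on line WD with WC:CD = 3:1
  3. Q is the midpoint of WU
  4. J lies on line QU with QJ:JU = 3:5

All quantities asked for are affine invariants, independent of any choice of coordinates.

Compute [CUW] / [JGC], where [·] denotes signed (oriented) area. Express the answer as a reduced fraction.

[CUW]:[JGC] = 144/7

Assign U = (0, 0), W = (1, 0), D = (0, 1) — the answer is frame-independent, so this choice is without loss of generality.
1. G is the centroid of triangle WDU ⇒ G = (1/3, 1/3)
2. C lies on line WD with WC:CD = 3:1 ⇒ C = (1/4, 3/4)
3. Q is the midpoint of WU ⇒ Q = (1/2, 0)
4. J lies on line QU with QJ:JU = 3:5 ⇒ J = (5/16, 0)
2·[CUW] = 3/4, 2·[JGC] = 7/192
[CUW]:[JGC] = 3/4:7/192 = 144/7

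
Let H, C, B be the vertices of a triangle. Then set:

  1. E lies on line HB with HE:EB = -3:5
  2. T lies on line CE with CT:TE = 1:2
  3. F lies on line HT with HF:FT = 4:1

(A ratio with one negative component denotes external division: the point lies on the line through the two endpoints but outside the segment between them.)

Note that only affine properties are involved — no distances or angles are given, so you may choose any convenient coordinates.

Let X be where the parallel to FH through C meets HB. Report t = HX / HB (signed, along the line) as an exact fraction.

Assign H = (0, 0), C = (1, 0), B = (0, 1) — the answer is frame-independent, so this choice is without loss of generality.
1. E lies on line HB with HE:EB = -3:5 ⇒ E = (0, -3/2)
2. T lies on line CE with CT:TE = 1:2 ⇒ T = (2/3, -1/2)
3. F lies on line HT with HF:FT = 4:1 ⇒ F = (8/15, -2/5)
through C parallel to FH: direction (-8/15, 2/5); meets HB at X = (0, 3/4)
X = H + t·(B−H) with t = 3/4

t = 3/4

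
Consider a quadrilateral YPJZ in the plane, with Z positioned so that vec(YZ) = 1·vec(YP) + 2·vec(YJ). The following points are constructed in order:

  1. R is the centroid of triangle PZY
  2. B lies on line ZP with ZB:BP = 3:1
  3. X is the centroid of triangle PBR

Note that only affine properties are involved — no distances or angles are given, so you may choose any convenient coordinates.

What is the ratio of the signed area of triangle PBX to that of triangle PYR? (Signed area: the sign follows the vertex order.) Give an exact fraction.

Assign Y = (0, 0), P = (1, 0), J = (0, 1), Z = (1, 2) — the answer is frame-independent, so this choice is without loss of generality.
1. R is the centroid of triangle PZY ⇒ R = (2/3, 2/3)
2. B lies on line ZP with ZB:BP = 3:1 ⇒ B = (1, 1/2)
3. X is the centroid of triangle PBR ⇒ X = (8/9, 7/18)
2·[PBX] = 1/18, 2·[PYR] = -2/3
[PBX]:[PYR] = 1/18:-2/3 = -1/12

[PBX]:[PYR] = -1/12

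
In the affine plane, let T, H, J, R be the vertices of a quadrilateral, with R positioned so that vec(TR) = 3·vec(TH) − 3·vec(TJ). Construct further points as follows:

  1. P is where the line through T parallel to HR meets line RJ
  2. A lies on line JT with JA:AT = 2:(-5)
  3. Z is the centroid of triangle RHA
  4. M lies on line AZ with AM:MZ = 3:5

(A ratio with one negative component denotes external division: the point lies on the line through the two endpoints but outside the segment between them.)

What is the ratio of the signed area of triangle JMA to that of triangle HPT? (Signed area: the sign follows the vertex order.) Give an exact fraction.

[JMA]:[HPT] = 1/27

Work in coordinates with T = (0, 0), H = (1, 0), J = (0, 1), R = (3, -3).
1. P is where the line through T parallel to HR meets line RJ ⇒ P = (-6, 9)
2. A lies on line JT with JA:AT = 2:(-5) ⇒ A = (0, 5/3)
3. Z is the centroid of triangle RHA ⇒ Z = (4/3, -4/9)
4. M lies on line AZ with AM:MZ = 3:5 ⇒ M = (1/2, 7/8)
2·[JMA] = 1/3, 2·[HPT] = 9
[JMA]:[HPT] = 1/3:9 = 1/27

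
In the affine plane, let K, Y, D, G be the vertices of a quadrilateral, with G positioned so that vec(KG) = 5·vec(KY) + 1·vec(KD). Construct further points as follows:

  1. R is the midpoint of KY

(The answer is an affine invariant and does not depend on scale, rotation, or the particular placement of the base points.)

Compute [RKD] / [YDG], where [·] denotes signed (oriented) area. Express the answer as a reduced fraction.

Work in coordinates with K = (0, 0), Y = (1, 0), D = (0, 1), G = (5, 1).
1. R is the midpoint of KY ⇒ R = (1/2, 0)
2·[RKD] = -1/2, 2·[YDG] = -5
[RKD]:[YDG] = -1/2:-5 = 1/10

[RKD]:[YDG] = 1/10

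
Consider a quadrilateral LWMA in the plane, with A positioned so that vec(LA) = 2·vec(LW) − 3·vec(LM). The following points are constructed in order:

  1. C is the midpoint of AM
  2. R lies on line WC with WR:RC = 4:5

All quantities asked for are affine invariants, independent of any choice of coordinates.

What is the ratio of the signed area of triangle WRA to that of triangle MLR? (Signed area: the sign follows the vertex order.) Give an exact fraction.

[WRA]:[MLR] = 4/9

Choose coordinates L = (0, 0), W = (1, 0), M = (0, 1), A = (2, -3).
1. C is the midpoint of AM ⇒ C = (1, -1)
2. R lies on line WC with WR:RC = 4:5 ⇒ R = (1, -4/9)
2·[WRA] = 4/9, 2·[MLR] = 1
[WRA]:[MLR] = 4/9:1 = 4/9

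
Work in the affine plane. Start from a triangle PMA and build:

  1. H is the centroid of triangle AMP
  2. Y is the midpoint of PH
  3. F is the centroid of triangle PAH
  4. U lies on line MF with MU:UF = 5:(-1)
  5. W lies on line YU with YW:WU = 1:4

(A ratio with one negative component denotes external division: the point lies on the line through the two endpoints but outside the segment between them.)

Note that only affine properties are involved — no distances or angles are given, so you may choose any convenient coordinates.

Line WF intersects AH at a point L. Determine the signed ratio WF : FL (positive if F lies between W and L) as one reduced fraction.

Work in coordinates with P = (0, 0), M = (1, 0), A = (0, 1).
1. H is the centroid of triangle AMP ⇒ H = (1/3, 1/3)
2. Y is the midpoint of PH ⇒ Y = (1/6, 1/6)
3. F is the centroid of triangle PAH ⇒ F = (1/9, 4/9)
4. U lies on line MF with MU:UF = 5:(-1) ⇒ U = (-1/9, 5/9)
5. W lies on line YU with YW:WU = 1:4 ⇒ W = (1/9, 11/45)
line WF meets AH at L = (1/9, 7/9)
F = W + t·(L−W) with t = 3/8, so WF:FL = 3/8:5/8

WF:FL = 3/5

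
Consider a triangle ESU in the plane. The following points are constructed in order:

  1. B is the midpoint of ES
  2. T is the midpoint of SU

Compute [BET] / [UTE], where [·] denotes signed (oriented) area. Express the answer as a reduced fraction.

Work in coordinates with E = (0, 0), S = (1, 0), U = (0, 1).
1. B is the midpoint of ES ⇒ B = (1/2, 0)
2. T is the midpoint of SU ⇒ T = (1/2, 1/2)
2·[BET] = -1/4, 2·[UTE] = -1/2
[BET]:[UTE] = -1/4:-1/2 = 1/2

[BET]:[UTE] = 1/2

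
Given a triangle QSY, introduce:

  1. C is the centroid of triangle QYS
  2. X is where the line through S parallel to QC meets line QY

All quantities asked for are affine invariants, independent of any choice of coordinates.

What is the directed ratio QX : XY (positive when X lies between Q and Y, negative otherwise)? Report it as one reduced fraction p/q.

Assign Q = (0, 0), S = (1, 0), Y = (0, 1) — the answer is frame-independent, so this choice is without loss of generality.
1. C is the centroid of triangle QYS ⇒ C = (1/3, 1/3)
2. X is where the line through S parallel to QC meets line QY ⇒ X = (0, -1)
X = Q + t·(Y−Q) with t = -1, so QX:XY = t:(1−t) = -1:2

QX:XY = -1/2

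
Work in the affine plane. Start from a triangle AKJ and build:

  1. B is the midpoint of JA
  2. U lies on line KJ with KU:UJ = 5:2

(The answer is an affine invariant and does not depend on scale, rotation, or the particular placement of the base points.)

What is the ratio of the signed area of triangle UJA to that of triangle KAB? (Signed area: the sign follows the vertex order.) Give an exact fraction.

Set A = (0, 0), K = (1, 0), J = (0, 1); any affine frame gives the same invariant.
1. B is the midpoint of JA ⇒ B = (0, 1/2)
2. U lies on line KJ with KU:UJ = 5:2 ⇒ U = (2/7, 5/7)
2·[UJA] = 2/7, 2·[KAB] = -1/2
[UJA]:[KAB] = 2/7:-1/2 = -4/7

[UJA]:[KAB] = -4/7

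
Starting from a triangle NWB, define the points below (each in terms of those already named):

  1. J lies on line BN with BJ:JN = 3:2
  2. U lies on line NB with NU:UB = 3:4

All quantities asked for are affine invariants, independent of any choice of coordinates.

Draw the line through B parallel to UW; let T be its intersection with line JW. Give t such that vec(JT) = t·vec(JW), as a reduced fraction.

t = 21

Work in coordinates with N = (0, 0), W = (1, 0), B = (0, 1).
1. J lies on line BN with BJ:JN = 3:2 ⇒ J = (0, 2/5)
2. U lies on line NB with NU:UB = 3:4 ⇒ U = (0, 3/7)
through B parallel to UW: direction (1, -3/7); meets JW at T = (21, -8)
T = J + t·(W−J) with t = 21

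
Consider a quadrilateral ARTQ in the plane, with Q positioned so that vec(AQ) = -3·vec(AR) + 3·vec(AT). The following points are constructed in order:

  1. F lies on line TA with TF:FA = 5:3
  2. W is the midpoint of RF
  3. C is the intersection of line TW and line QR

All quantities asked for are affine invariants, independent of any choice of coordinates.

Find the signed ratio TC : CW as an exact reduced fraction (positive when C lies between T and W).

TC:CW = 4/3

Assign A = (0, 0), R = (1, 0), T = (0, 1), Q = (-3, 3) — the answer is frame-independent, so this choice is without loss of generality.
1. F lies on line TA with TF:FA = 5:3 ⇒ F = (0, 3/8)
2. W is the midpoint of RF ⇒ W = (1/2, 3/16)
3. C is the intersection of line TW and line QR ⇒ C = (2/7, 15/28)
C = T + t·(W−T) with t = 4/7, so TC:CW = t:(1−t) = 4/7:3/7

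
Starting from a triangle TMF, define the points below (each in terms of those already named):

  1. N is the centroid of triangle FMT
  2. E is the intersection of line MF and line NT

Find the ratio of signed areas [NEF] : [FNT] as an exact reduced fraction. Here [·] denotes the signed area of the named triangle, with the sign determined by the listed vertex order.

[NEF]:[FNT] = -1/2

Choose coordinates T = (0, 0), M = (1, 0), F = (0, 1).
1. N is the centroid of triangle FMT ⇒ N = (1/3, 1/3)
2. E is the intersection of line MF and line NT ⇒ E = (1/2, 1/2)
2·[NEF] = 1/6, 2·[FNT] = -1/3
[NEF]:[FNT] = 1/6:-1/3 = -1/2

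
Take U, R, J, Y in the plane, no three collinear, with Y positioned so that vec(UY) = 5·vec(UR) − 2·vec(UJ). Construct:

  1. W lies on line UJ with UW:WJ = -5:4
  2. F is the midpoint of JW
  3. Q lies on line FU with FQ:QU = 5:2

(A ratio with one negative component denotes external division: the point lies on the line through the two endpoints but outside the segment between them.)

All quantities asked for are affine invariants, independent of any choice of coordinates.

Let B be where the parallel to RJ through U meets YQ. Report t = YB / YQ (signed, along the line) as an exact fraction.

t = 7/5

Assign U = (0, 0), R = (1, 0), J = (0, 1), Y = (5, -2) — the answer is frame-independent, so this choice is without loss of generality.
1. W lies on line UJ with UW:WJ = -5:4 ⇒ W = (0, 5)
2. F is the midpoint of JW ⇒ F = (0, 3)
3. Q lies on line FU with FQ:QU = 5:2 ⇒ Q = (0, 6/7)
through U parallel to RJ: direction (-1, 1); meets YQ at B = (-2, 2)
B = Y + t·(Q−Y) with t = 7/5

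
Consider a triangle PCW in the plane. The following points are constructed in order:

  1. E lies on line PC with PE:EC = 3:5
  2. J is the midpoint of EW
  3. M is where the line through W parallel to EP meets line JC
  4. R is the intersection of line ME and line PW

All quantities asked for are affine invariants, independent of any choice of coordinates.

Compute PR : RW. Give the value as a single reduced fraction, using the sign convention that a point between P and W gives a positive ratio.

Work in coordinates with P = (0, 0), C = (1, 0), W = (0, 1).
1. E lies on line PC with PE:EC = 3:5 ⇒ E = (3/8, 0)
2. J is the midpoint of EW ⇒ J = (3/16, 1/2)
3. M is where the line through W parallel to EP meets line JC ⇒ M = (-5/8, 1)
4. R is the intersection of line ME and line PW ⇒ R = (0, 3/8)
R = P + t·(W−P) with t = 3/8, so PR:RW = t:(1−t) = 3/8:5/8

PR:RW = 3/5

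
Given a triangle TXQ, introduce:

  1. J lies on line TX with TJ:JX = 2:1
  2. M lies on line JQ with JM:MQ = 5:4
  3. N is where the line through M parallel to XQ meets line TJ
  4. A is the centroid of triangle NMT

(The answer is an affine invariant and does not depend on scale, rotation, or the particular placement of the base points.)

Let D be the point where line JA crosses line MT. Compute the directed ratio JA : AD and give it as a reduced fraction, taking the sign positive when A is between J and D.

Set T = (0, 0), X = (1, 0), Q = (0, 1); any affine frame gives the same invariant.
1. J lies on line TX with TJ:JX = 2:1 ⇒ J = (2/3, 0)
2. M lies on line JQ with JM:MQ = 5:4 ⇒ M = (8/27, 5/9)
3. N is where the line through M parallel to XQ meets line TJ ⇒ N = (23/27, 0)
4. A is the centroid of triangle NMT ⇒ A = (31/81, 5/27)
line JA meets MT at D = (16/93, 10/31)
A = J + t·(D−J) with t = 31/54, so JA:AD = 31/54:23/54

JA:AD = 31/23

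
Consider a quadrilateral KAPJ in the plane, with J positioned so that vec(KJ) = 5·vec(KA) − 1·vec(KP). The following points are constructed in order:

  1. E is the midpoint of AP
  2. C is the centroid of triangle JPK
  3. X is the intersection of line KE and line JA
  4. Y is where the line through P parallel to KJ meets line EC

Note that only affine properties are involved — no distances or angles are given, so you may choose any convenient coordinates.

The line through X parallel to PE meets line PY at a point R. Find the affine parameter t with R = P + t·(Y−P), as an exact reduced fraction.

t = 3/5

Work in coordinates with K = (0, 0), A = (1, 0), P = (0, 1), J = (5, -1).
1. E is the midpoint of AP ⇒ E = (1/2, 1/2)
2. C is the centroid of triangle JPK ⇒ C = (5/3, 0)
3. X is the intersection of line KE and line JA ⇒ X = (1/5, 1/5)
4. Y is where the line through P parallel to KJ meets line EC ⇒ Y = (-5/4, 5/4)
through X parallel to PE: direction (1/2, -1/2); meets PY at R = (-3/4, 23/20)
R = P + t·(Y−P) with t = 3/5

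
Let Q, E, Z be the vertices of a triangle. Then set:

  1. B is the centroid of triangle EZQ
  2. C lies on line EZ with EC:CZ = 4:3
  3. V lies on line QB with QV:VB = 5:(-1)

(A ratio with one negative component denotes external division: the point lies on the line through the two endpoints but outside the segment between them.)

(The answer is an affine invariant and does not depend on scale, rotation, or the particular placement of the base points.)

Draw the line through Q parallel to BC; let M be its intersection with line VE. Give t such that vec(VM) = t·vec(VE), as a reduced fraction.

t = -1/3

Choose coordinates Q = (0, 0), E = (1, 0), Z = (0, 1).
1. B is the centroid of triangle EZQ ⇒ B = (1/3, 1/3)
2. C lies on line EZ with EC:CZ = 4:3 ⇒ C = (3/7, 4/7)
3. V lies on line QB with QV:VB = 5:(-1) ⇒ V = (5/12, 5/12)
through Q parallel to BC: direction (2/21, 5/21); meets VE at M = (2/9, 5/9)
M = V + t·(E−V) with t = -1/3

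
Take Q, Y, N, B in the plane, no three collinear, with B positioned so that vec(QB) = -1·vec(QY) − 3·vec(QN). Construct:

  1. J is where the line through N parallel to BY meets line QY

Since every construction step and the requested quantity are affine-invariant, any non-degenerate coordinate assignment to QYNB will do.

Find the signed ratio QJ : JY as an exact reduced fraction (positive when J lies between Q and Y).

Set Q = (0, 0), Y = (1, 0), N = (0, 1), B = (-1, -3); any affine frame gives the same invariant.
1. J is where the line through N parallel to BY meets line QY ⇒ J = (-2/3, 0)
J = Q + t·(Y−Q) with t = -2/3, so QJ:JY = t:(1−t) = -2/3:5/3

QJ:JY = -2/5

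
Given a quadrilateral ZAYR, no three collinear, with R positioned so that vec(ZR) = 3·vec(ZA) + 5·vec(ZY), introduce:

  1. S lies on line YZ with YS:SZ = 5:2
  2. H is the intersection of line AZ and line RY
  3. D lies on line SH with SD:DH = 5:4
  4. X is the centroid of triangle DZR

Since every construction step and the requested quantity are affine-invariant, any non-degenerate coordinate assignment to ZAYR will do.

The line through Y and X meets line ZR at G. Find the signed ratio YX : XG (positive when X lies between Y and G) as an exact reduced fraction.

Set Z = (0, 0), A = (1, 0), Y = (0, 1), R = (3, 5); any affine frame gives the same invariant.
1. S lies on line YZ with YS:SZ = 5:2 ⇒ S = (0, 2/7)
2. H is the intersection of line AZ and line RY ⇒ H = (-3/4, 0)
3. D lies on line SH with SD:DH = 5:4 ⇒ D = (-5/12, 8/63)
4. X is the centroid of triangle DZR ⇒ X = (31/36, 323/189)
line YX meets ZR at G = (217/183, 1085/549)
X = Y + t·(G−Y) with t = 61/84, so YX:XG = 61/84:23/84

YX:XG = 61/23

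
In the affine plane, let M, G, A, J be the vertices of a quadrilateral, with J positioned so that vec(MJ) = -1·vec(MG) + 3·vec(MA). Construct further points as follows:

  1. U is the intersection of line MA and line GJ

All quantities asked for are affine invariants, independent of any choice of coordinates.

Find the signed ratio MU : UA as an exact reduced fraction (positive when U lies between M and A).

Work in coordinates with M = (0, 0), G = (1, 0), A = (0, 1), J = (-1, 3).
1. U is the intersection of line MA and line GJ ⇒ U = (0, 3/2)
U = M + t·(A−M) with t = 3/2, so MU:UA = t:(1−t) = 3/2:-1/2

MU:UA = -3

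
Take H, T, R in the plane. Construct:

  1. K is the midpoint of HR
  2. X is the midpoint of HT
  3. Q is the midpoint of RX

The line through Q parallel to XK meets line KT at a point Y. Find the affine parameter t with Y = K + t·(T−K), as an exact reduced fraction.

Set H = (0, 0), T = (1, 0), R = (0, 1); any affine frame gives the same invariant.
1. K is the midpoint of HR ⇒ K = (0, 1/2)
2. X is the midpoint of HT ⇒ X = (1/2, 0)
3. Q is the midpoint of RX ⇒ Q = (1/4, 1/2)
through Q parallel to XK: direction (-1/2, 1/2); meets KT at Y = (1/2, 1/4)
Y = K + t·(T−K) with t = 1/2

t = 1/2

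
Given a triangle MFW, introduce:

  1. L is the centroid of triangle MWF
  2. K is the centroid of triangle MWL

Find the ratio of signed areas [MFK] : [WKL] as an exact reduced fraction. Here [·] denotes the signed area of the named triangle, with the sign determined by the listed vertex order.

Work in coordinates with M = (0, 0), F = (1, 0), W = (0, 1).
1. L is the centroid of triangle MWF ⇒ L = (1/3, 1/3)
2. K is the centroid of triangle MWL ⇒ K = (1/9, 4/9)
2·[MFK] = 4/9, 2·[WKL] = 1/9
[MFK]:[WKL] = 4/9:1/9 = 4

[MFK]:[WKL] = 4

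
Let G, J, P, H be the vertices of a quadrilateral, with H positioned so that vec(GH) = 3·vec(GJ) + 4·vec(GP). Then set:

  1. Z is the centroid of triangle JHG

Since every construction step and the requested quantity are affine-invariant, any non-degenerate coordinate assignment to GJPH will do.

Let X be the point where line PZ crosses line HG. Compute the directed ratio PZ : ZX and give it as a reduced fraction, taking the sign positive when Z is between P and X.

Work in coordinates with G = (0, 0), J = (1, 0), P = (0, 1), H = (3, 4).
1. Z is the centroid of triangle JHG ⇒ Z = (4/3, 4/3)
line PZ meets HG at X = (12/13, 16/13)
Z = P + t·(X−P) with t = 13/9, so PZ:ZX = 13/9:-4/9

PZ:ZX = -13/4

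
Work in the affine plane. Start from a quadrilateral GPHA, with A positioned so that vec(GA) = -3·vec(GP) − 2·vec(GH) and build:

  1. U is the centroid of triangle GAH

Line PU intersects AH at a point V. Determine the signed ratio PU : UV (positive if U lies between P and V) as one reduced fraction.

Set G = (0, 0), P = (1, 0), H = (0, 1), A = (-3, -2); any affine frame gives the same invariant.
1. U is the centroid of triangle GAH ⇒ U = (-1, -1/3)
line PU meets AH at V = (-7/5, -2/5)
U = P + t·(V−P) with t = 5/6, so PU:UV = 5/6:1/6

PU:UV = 5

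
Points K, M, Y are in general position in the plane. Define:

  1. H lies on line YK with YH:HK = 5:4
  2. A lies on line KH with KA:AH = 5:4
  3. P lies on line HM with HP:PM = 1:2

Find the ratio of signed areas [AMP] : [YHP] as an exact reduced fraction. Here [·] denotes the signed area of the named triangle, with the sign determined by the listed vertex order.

[AMP]:[YHP] = 32/45

Assign K = (0, 0), M = (1, 0), Y = (0, 1) — the answer is frame-independent, so this choice is without loss of generality.
1. H lies on line YK with YH:HK = 5:4 ⇒ H = (0, 4/9)
2. A lies on line KH with KA:AH = 5:4 ⇒ A = (0, 20/81)
3. P lies on line HM with HP:PM = 1:2 ⇒ P = (1/3, 8/27)
2·[AMP] = 32/243, 2·[YHP] = 5/27
[AMP]:[YHP] = 32/243:5/27 = 32/45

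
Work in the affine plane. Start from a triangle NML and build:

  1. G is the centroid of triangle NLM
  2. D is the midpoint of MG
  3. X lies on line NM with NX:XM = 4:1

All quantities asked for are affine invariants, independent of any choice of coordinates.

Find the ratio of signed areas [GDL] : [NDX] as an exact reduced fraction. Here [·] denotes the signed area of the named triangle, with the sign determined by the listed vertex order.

Choose coordinates N = (0, 0), M = (1, 0), L = (0, 1).
1. G is the centroid of triangle NLM ⇒ G = (1/3, 1/3)
2. D is the midpoint of MG ⇒ D = (2/3, 1/6)
3. X lies on line NM with NX:XM = 4:1 ⇒ X = (4/5, 0)
2·[GDL] = 1/6, 2·[NDX] = -2/15
[GDL]:[NDX] = 1/6:-2/15 = -5/4

[GDL]:[NDX] = -5/4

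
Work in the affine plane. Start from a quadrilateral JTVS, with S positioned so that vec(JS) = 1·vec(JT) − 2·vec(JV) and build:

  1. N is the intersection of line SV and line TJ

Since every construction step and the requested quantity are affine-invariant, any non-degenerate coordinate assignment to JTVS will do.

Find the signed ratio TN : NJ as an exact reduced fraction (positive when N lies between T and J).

Work in coordinates with J = (0, 0), T = (1, 0), V = (0, 1), S = (1, -2).
1. N is the intersection of line SV and line TJ ⇒ N = (1/3, 0)
N = T + t·(J−T) with t = 2/3, so TN:NJ = t:(1−t) = 2/3:1/3

TN:NJ = 2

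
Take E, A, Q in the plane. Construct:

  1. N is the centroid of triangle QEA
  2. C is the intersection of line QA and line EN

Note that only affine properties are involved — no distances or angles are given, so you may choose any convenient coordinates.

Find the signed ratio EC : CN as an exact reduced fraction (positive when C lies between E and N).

EC:CN = -3

Work in coordinates with E = (0, 0), A = (1, 0), Q = (0, 1).
1. N is the centroid of triangle QEA ⇒ N = (1/3, 1/3)
2. C is the intersection of line QA and line EN ⇒ C = (1/2, 1/2)
C = E + t·(N−E) with t = 3/2, so EC:CN = t:(1−t) = 3/2:-1/2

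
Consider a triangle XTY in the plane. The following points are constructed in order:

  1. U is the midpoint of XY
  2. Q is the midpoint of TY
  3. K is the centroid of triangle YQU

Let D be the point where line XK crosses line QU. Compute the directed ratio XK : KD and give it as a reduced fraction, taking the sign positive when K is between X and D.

XK:KD = -4

Set X = (0, 0), T = (1, 0), Y = (0, 1); any affine frame gives the same invariant.
1. U is the midpoint of XY ⇒ U = (0, 1/2)
2. Q is the midpoint of TY ⇒ Q = (1/2, 1/2)
3. K is the centroid of triangle YQU ⇒ K = (1/6, 2/3)
line XK meets QU at D = (1/8, 1/2)
K = X + t·(D−X) with t = 4/3, so XK:KD = 4/3:-1/3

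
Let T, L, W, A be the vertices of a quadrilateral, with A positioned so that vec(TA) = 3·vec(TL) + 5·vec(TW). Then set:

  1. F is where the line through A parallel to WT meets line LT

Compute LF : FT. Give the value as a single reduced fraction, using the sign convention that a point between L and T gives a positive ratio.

Work in coordinates with T = (0, 0), L = (1, 0), W = (0, 1), A = (3, 5).
1. F is where the line through A parallel to WT meets line LT ⇒ F = (3, 0)
F = L + t·(T−L) with t = -2, so LF:FT = t:(1−t) = -2:3

LF:FT = -2/3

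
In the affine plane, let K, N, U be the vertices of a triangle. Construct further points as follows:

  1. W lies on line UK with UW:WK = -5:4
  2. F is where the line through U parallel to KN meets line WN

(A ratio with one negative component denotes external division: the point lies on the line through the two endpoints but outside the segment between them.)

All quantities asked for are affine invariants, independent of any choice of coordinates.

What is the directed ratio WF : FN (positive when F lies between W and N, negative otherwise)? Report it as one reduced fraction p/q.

Work in coordinates with K = (0, 0), N = (1, 0), U = (0, 1).
1. W lies on line UK with UW:WK = -5:4 ⇒ W = (0, -4)
2. F is where the line through U parallel to KN meets line WN ⇒ F = (5/4, 1)
F = W + t·(N−W) with t = 5/4, so WF:FN = t:(1−t) = 5/4:-1/4

WF:FN = -5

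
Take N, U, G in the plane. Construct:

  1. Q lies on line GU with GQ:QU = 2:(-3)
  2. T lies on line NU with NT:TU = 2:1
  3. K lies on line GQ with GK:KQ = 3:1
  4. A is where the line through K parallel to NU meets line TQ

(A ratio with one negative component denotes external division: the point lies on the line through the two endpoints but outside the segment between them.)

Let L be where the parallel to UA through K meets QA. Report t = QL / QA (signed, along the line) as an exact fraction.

t = 1/6

Choose coordinates N = (0, 0), U = (1, 0), G = (0, 1).
1. Q lies on line GU with GQ:QU = 2:(-3) ⇒ Q = (-2, 3)
2. T lies on line NU with NT:TU = 2:1 ⇒ T = (2/3, 0)
3. K lies on line GQ with GK:KQ = 3:1 ⇒ K = (-3/2, 5/2)
4. A is where the line through K parallel to NU meets line TQ ⇒ A = (-14/9, 5/2)
through K parallel to UA: direction (-23/9, 5/2); meets QA at L = (-52/27, 35/12)
L = Q + t·(A−Q) with t = 1/6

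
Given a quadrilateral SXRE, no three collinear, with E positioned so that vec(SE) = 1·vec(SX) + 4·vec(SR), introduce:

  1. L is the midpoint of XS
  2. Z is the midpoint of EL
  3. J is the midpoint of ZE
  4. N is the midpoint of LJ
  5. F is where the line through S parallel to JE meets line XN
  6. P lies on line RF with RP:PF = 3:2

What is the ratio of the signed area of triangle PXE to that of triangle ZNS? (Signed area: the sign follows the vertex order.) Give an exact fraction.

Work in coordinates with S = (0, 0), X = (1, 0), R = (0, 1), E = (1, 4).
1. L is the midpoint of XS ⇒ L = (1/2, 0)
2. Z is the midpoint of EL ⇒ Z = (3/4, 2)
3. J is the midpoint of ZE ⇒ J = (7/8, 3)
4. N is the midpoint of LJ ⇒ N = (11/16, 3/2)
5. F is where the line through S parallel to JE meets line XN ⇒ F = (3/8, 3)
6. P lies on line RF with RP:PF = 3:2 ⇒ P = (9/40, 11/5)
2·[PXE] = 31/10, 2·[ZNS] = -1/4
[PXE]:[ZNS] = 31/10:-1/4 = -62/5

[PXE]:[ZNS] = -62/5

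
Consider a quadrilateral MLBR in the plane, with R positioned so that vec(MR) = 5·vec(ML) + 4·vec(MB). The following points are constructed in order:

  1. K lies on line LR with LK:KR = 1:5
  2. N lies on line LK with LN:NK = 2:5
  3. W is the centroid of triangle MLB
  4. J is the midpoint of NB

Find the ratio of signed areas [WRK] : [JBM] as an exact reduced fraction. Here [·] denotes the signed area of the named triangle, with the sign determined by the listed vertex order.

[WRK]:[JBM] = -28/5

Choose coordinates M = (0, 0), L = (1, 0), B = (0, 1), R = (5, 4).
1. K lies on line LR with LK:KR = 1:5 ⇒ K = (5/3, 2/3)
2. N lies on line LK with LN:NK = 2:5 ⇒ N = (25/21, 4/21)
3. W is the centroid of triangle MLB ⇒ W = (1/3, 1/3)
4. J is the midpoint of NB ⇒ J = (25/42, 25/42)
2·[WRK] = -10/3, 2·[JBM] = 25/42
[WRK]:[JBM] = -10/3:25/42 = -28/5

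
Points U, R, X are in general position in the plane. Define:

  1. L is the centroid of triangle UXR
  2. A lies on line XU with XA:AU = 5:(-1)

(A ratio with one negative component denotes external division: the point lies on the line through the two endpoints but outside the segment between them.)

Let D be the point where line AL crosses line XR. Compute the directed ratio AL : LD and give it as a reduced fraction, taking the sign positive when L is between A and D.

AL:LD = 11/4

Work in coordinates with U = (0, 0), R = (1, 0), X = (0, 1).
1. L is the centroid of triangle UXR ⇒ L = (1/3, 1/3)
2. A lies on line XU with XA:AU = 5:(-1) ⇒ A = (0, -1/4)
line AL meets XR at D = (5/11, 6/11)
L = A + t·(D−A) with t = 11/15, so AL:LD = 11/15:4/15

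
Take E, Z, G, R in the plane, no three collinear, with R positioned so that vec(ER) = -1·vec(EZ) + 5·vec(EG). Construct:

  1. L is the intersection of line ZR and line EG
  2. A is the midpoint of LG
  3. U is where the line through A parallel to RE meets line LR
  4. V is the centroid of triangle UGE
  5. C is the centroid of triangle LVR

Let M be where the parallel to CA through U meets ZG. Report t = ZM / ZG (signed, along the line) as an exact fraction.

Set E = (0, 0), Z = (1, 0), G = (0, 1), R = (-1, 5); any affine frame gives the same invariant.
1. L is the intersection of line ZR and line EG ⇒ L = (0, 5/2)
2. A is the midpoint of LG ⇒ A = (0, 7/4)
3. U is where the line through A parallel to RE meets line LR ⇒ U = (-3/10, 13/4)
4. V is the centroid of triangle UGE ⇒ V = (-1/10, 17/12)
5. C is the centroid of triangle LVR ⇒ C = (-11/30, 107/36)
through U parallel to CA: direction (11/30, -11/9); meets ZG at M = (15/28, 13/28)
M = Z + t·(G−Z) with t = 13/28

t = 13/28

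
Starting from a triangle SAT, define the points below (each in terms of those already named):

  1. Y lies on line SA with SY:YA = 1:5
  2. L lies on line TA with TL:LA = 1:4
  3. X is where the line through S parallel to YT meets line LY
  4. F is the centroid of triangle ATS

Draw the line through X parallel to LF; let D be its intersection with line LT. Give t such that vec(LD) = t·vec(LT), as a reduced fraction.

Set S = (0, 0), A = (1, 0), T = (0, 1); any affine frame gives the same invariant.
1. Y lies on line SA with SY:YA = 1:5 ⇒ Y = (1/6, 0)
2. L lies on line TA with TL:LA = 1:4 ⇒ L = (1/5, 4/5)
3. X is where the line through S parallel to YT meets line LY ⇒ X = (2/15, -4/5)
4. F is the centroid of triangle ATS ⇒ F = (1/3, 1/3)
through X parallel to LF: direction (2/15, -7/15); meets LT at D = (-8/15, 23/15)
D = L + t·(T−L) with t = 11/3

t = 11/3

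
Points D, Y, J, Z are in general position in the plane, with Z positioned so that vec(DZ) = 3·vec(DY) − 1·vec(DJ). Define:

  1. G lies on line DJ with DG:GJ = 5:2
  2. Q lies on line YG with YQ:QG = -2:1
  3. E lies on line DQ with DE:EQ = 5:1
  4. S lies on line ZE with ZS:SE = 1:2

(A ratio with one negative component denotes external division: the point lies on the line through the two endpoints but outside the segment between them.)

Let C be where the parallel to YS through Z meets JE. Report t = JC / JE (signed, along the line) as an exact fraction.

t = 80/11

Set D = (0, 0), Y = (1, 0), J = (0, 1), Z = (3, -1); any affine frame gives the same invariant.
1. G lies on line DJ with DG:GJ = 5:2 ⇒ G = (0, 5/7)
2. Q lies on line YG with YQ:QG = -2:1 ⇒ Q = (-1, 10/7)
3. E lies on line DQ with DE:EQ = 5:1 ⇒ E = (-5/6, 25/21)
4. S lies on line ZE with ZS:SE = 1:2 ⇒ S = (31/18, -17/63)
through Z parallel to YS: direction (13/18, -17/63); meets JE at C = (-200/33, 551/231)
C = J + t·(E−J) with t = 80/11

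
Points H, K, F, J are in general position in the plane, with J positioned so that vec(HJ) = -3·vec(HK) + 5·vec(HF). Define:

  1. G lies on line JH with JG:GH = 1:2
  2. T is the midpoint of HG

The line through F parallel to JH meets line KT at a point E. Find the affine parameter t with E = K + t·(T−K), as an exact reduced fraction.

Set H = (0, 0), K = (1, 0), F = (0, 1), J = (-3, 5); any affine frame gives the same invariant.
1. G lies on line JH with JG:GH = 1:2 ⇒ G = (-2, 10/3)
2. T is the midpoint of HG ⇒ T = (-1, 5/3)
through F parallel to JH: direction (3, -5); meets KT at E = (1/5, 2/3)
E = K + t·(T−K) with t = 2/5

t = 2/5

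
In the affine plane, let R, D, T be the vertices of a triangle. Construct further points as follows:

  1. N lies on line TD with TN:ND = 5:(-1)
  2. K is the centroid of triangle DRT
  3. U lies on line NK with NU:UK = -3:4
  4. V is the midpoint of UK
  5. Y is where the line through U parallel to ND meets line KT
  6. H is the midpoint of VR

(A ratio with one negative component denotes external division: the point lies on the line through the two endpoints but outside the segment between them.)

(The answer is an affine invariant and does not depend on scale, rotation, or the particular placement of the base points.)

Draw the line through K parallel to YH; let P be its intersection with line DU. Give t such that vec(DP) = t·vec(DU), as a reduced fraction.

t = -19/73

Work in coordinates with R = (0, 0), D = (1, 0), T = (0, 1).
1. N lies on line TD with TN:ND = 5:(-1) ⇒ N = (5/4, -1/4)
2. K is the centroid of triangle DRT ⇒ K = (1/3, 1/3)
3. U lies on line NK with NU:UK = -3:4 ⇒ U = (4, -2)
4. V is the midpoint of UK ⇒ V = (13/6, -5/6)
5. Y is where the line through U parallel to ND meets line KT ⇒ Y = (-1, 3)
6. H is the midpoint of VR ⇒ H = (13/12, -5/12)
through K parallel to YH: direction (25/12, -41/12); meets DU at P = (16/73, 38/73)
P = D + t·(U−D) with t = -19/73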